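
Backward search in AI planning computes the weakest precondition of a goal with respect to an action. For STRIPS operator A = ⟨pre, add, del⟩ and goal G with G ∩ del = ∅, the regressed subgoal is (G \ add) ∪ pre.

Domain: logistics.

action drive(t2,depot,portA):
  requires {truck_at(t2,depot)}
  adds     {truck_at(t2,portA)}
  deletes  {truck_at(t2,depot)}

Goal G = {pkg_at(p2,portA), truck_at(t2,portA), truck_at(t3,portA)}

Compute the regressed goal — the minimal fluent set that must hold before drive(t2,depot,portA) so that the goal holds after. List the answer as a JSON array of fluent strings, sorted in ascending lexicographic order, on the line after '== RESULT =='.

Compute (G \ add) ∪ pre:
  G ∩ del = {}  (empty — regression defined)
  G \ add = {pkg_at(p2,portA), truck_at(t2,portA), truck_at(t3,portA)} \ {truck_at(t2,portA)} = {pkg_at(p2,portA), truck_at(t3,portA)}
  ∪ pre   = {pkg_at(p2,portA), truck_at(t3,portA)} ∪ {truck_at(t2,depot)}
          = {pkg_at(p2,portA), truck_at(t2,depot), truck_at(t3,portA)}

== RESULT ==
["pkg_at(p2,portA)", "truck_at(t2,depot)", "truck_at(t3,portA)"]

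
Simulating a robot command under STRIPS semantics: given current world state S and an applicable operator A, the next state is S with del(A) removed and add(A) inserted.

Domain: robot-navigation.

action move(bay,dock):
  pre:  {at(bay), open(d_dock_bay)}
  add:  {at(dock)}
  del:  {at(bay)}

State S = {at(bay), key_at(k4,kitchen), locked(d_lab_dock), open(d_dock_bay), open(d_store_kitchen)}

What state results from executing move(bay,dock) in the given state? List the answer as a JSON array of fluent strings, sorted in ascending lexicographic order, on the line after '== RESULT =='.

Compute (S \ del) ∪ add:
  pre ⊆ S: {at(bay), open(d_dock_bay)} ⊆ S  — applicable
  S \ del = {key_at(k4,kitchen), locked(d_lab_dock), open(d_dock_bay), open(d_store_kitchen)}
  ∪ add   = {at(dock), key_at(k4,kitchen), locked(d_lab_dock), open(d_dock_bay), open(d_store_kitchen)}

== RESULT ==
["at(dock)", "key_at(k4,kitchen)", "locked(d_lab_dock)", "open(d_dock_bay)", "open(d_store_kitchen)"]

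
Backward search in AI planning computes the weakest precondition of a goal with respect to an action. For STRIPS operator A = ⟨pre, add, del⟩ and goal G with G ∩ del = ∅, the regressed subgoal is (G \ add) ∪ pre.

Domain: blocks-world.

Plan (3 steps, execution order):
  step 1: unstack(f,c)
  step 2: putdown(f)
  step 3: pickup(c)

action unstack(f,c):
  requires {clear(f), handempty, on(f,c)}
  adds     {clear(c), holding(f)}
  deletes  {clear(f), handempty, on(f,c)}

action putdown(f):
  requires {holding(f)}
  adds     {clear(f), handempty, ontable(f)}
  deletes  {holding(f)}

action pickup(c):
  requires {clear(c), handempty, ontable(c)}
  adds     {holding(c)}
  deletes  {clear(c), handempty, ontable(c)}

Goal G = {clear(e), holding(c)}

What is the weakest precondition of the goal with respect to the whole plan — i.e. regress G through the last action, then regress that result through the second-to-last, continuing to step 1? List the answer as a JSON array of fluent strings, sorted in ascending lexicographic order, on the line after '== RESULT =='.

Work backward from the goal:
  through step 3 (pickup(c)): drop {holding(c)}, keep {clear(e)}, require {clear(c), handempty, ontable(c)}
    → {clear(c), clear(e), handempty, ontable(c)}
  through step 2 (putdown(f)): drop {handempty}, keep {clear(c), clear(e), ontable(c)}, require {holding(f)}
    → {clear(c), clear(e), holding(f), ontable(c)}
  through step 1 (unstack(f,c)): drop {clear(c), holding(f)}, keep {clear(e), ontable(c)}, require {clear(f), handempty, on(f,c)}
    → {clear(e), clear(f), handempty, on(f,c), ontable(c)}

== RESULT ==
["clear(e)", "clear(f)", "handempty", "on(f,c)", "ontable(c)"]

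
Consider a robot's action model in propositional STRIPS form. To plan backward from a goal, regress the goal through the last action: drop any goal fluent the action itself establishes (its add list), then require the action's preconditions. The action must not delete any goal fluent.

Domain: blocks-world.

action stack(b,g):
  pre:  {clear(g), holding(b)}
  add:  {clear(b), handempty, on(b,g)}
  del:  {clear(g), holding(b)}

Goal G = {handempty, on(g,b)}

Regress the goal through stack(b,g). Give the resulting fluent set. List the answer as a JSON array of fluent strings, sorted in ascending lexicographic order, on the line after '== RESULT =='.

Regress:
  G ∩ del = {}  (empty — regression defined)
  G \ add = {handempty, on(g,b)} \ {clear(b), handempty, on(b,g)} = {on(g,b)}
  ∪ pre   = {on(g,b)} ∪ {clear(g), holding(b)}
          = {clear(g), holding(b), on(g,b)}

== RESULT ==
["clear(g)", "holding(b)", "on(g,b)"]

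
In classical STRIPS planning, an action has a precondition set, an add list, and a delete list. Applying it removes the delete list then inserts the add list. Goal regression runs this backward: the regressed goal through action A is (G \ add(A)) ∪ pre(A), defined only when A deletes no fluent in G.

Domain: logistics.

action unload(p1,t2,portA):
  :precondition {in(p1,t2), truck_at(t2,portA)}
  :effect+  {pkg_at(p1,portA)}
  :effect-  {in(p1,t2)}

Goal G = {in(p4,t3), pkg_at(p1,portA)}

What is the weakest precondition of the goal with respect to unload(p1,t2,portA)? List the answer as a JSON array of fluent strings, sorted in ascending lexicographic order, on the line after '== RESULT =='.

Regress:
  G ∩ del = {}  (empty — regression defined)
  G \ add = {in(p4,t3), pkg_at(p1,portA)} \ {pkg_at(p1,portA)} = {in(p4,t3)}
  ∪ pre   = {in(p4,t3)} ∪ {in(p1,t2), truck_at(t2,portA)}
          = {in(p1,t2), in(p4,t3), truck_at(t2,portA)}

== RESULT ==
["in(p1,t2)", "in(p4,t3)", "truck_at(t2,portA)"]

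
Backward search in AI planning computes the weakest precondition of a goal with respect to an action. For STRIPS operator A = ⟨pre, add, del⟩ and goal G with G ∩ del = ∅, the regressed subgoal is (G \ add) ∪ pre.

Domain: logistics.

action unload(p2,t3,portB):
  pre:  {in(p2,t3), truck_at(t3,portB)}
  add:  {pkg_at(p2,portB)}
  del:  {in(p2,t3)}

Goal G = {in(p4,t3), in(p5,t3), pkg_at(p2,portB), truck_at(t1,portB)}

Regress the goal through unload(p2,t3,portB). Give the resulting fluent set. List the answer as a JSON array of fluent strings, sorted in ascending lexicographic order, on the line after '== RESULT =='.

Compute (G \ add) ∪ pre:
  G ∩ del = {}  (empty — regression defined)
  G \ add = {in(p4,t3), in(p5,t3), pkg_at(p2,portB), truck_at(t1,portB)} \ {pkg_at(p2,portB)} = {in(p4,t3), in(p5,t3), truck_at(t1,portB)}
  ∪ pre   = {in(p4,t3), in(p5,t3), truck_at(t1,portB)} ∪ {in(p2,t3), truck_at(t3,portB)}
          = {in(p2,t3), in(p4,t3), in(p5,t3), truck_at(t1,portB), truck_at(t3,portB)}

== RESULT ==
["in(p2,t3)", "in(p4,t3)", "in(p5,t3)", "truck_at(t1,portB)", "truck_at(t3,portB)"]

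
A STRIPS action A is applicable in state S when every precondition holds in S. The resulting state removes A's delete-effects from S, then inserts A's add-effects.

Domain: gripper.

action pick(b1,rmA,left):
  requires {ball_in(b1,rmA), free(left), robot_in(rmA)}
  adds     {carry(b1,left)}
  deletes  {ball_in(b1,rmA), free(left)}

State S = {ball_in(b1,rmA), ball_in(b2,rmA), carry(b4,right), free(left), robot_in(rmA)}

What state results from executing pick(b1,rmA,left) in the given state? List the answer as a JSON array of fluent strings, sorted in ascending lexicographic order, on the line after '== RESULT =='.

Progress:
  pre ⊆ S: {ball_in(b1,rmA), free(left), robot_in(rmA)} ⊆ S  — applicable
  S \ del = {ball_in(b2,rmA), carry(b4,right), robot_in(rmA)}
  ∪ add   = {ball_in(b2,rmA), carry(b1,left), carry(b4,right), robot_in(rmA)}

== RESULT ==
["ball_in(b2,rmA)", "carry(b1,left)", "carry(b4,right)", "robot_in(rmA)"]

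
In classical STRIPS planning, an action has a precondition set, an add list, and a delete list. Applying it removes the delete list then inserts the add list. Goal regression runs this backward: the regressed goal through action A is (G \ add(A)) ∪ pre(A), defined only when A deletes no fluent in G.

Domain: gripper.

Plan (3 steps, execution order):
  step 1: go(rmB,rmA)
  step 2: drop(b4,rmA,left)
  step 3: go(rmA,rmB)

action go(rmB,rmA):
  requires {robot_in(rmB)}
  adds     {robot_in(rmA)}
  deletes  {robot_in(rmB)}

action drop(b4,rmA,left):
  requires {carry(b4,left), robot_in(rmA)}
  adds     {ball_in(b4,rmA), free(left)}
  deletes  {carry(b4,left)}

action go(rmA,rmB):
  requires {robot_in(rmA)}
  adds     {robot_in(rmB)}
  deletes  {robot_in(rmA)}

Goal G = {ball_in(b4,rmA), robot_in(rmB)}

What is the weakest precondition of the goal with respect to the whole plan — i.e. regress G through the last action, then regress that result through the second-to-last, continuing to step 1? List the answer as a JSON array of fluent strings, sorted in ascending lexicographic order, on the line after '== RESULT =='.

Work backward from the goal:
  through step 3 (go(rmA,rmB)): drop {robot_in(rmB)}, keep {ball_in(b4,rmA)}, require {robot_in(rmA)}
    → {ball_in(b4,rmA), robot_in(rmA)}
  through step 2 (drop(b4,rmA,left)): drop {ball_in(b4,rmA)}, keep {robot_in(rmA)}, require {carry(b4,left), robot_in(rmA)}
    → {carry(b4,left), robot_in(rmA)}
  through step 1 (go(rmB,rmA)): drop {robot_in(rmA)}, keep {carry(b4,left)}, require {robot_in(rmB)}
    → {carry(b4,left), robot_in(rmB)}

== RESULT ==
["carry(b4,left)", "robot_in(rmB)"]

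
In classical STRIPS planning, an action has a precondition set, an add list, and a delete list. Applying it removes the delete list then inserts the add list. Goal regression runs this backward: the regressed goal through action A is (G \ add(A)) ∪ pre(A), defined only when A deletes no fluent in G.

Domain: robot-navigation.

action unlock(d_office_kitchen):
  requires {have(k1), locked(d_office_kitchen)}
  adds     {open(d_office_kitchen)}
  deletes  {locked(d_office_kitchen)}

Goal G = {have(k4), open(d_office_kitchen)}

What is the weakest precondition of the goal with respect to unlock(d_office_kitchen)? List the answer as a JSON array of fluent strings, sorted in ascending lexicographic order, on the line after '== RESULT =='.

Compute (G \ add) ∪ pre:
  G ∩ del = {}  (empty — regression defined)
  G \ add = {have(k4), open(d_office_kitchen)} \ {open(d_office_kitchen)} = {have(k4)}
  ∪ pre   = {have(k4)} ∪ {have(k1), locked(d_office_kitchen)}
          = {have(k1), have(k4), locked(d_office_kitchen)}

== RESULT ==
["have(k1)", "have(k4)", "locked(d_office_kitchen)"]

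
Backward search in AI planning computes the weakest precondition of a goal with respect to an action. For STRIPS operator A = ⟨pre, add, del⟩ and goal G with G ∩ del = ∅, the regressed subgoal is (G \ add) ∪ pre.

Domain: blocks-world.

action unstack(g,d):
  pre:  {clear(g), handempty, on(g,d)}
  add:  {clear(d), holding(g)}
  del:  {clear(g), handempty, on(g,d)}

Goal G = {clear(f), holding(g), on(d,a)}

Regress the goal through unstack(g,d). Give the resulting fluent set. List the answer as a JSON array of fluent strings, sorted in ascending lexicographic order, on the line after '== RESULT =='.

Compute (G \ add) ∪ pre:
  G ∩ del = {}  (empty — regression defined)
  G \ add = {clear(f), holding(g), on(d,a)} \ {clear(d), holding(g)} = {clear(f), on(d,a)}
  ∪ pre   = {clear(f), on(d,a)} ∪ {clear(g), handempty, on(g,d)}
          = {clear(f), clear(g), handempty, on(d,a), on(g,d)}

== RESULT ==
["clear(f)", "clear(g)", "handempty", "on(d,a)", "on(g,d)"]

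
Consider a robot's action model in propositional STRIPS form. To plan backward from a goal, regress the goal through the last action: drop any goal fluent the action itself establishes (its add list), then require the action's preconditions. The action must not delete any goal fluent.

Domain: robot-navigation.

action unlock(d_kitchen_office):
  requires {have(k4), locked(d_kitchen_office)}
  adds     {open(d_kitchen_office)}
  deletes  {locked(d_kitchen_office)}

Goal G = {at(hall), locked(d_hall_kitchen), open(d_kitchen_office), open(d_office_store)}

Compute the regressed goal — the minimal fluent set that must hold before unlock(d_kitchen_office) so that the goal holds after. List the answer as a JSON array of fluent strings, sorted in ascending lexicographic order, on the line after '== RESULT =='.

Regress:
  G ∩ del = {}  (empty — regression defined)
  G \ add = {at(hall), locked(d_hall_kitchen), open(d_kitchen_office), open(d_office_store)} \ {open(d_kitchen_office)} = {at(hall), locked(d_hall_kitchen), open(d_office_store)}
  ∪ pre   = {at(hall), locked(d_hall_kitchen), open(d_office_store)} ∪ {have(k4), locked(d_kitchen_office)}
          = {at(hall), have(k4), locked(d_hall_kitchen), locked(d_kitchen_office), open(d_office_store)}

== RESULT ==
["at(hall)", "have(k4)", "locked(d_hall_kitchen)", "locked(d_kitchen_office)", "open(d_office_store)"]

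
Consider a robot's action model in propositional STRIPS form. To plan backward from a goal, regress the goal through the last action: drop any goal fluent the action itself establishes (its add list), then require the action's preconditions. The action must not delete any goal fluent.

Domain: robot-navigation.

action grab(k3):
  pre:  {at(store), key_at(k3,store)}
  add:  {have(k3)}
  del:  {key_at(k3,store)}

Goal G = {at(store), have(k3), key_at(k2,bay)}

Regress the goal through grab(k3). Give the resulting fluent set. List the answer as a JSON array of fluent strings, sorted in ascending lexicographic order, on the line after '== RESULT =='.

Regress:
  G ∩ del = {}  (empty — regression defined)
  G \ add = {at(store), have(k3), key_at(k2,bay)} \ {have(k3)} = {at(store), key_at(k2,bay)}
  ∪ pre   = {at(store), key_at(k2,bay)} ∪ {at(store), key_at(k3,store)}
          = {at(store), key_at(k2,bay), key_at(k3,store)}

== RESULT ==
["at(store)", "key_at(k2,bay)", "key_at(k3,store)"]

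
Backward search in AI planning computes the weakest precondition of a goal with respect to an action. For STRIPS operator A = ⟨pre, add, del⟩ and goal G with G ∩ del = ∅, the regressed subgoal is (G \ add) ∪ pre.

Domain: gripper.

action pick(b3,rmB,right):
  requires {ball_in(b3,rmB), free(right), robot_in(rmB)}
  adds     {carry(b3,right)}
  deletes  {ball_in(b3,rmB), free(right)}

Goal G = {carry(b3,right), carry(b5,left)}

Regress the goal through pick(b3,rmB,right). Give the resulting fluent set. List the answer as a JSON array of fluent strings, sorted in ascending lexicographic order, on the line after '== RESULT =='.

Regress:
  G ∩ del = {}  (empty — regression defined)
  G \ add = {carry(b3,right), carry(b5,left)} \ {carry(b3,right)} = {carry(b5,left)}
  ∪ pre   = {carry(b5,left)} ∪ {ball_in(b3,rmB), free(right), robot_in(rmB)}
          = {ball_in(b3,rmB), carry(b5,left), free(right), robot_in(rmB)}

== RESULT ==
["ball_in(b3,rmB)", "carry(b5,left)", "free(right)", "robot_in(rmB)"]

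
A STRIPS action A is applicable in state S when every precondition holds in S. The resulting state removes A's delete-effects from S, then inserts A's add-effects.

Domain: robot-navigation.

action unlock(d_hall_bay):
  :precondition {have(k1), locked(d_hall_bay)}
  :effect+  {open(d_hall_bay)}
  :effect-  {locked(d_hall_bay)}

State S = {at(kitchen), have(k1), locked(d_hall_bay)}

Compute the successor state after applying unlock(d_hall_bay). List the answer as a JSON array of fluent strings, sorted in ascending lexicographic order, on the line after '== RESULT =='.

Progress:
  pre ⊆ S: {have(k1), locked(d_hall_bay)} ⊆ S  — applicable
  S \ del = {at(kitchen), have(k1)}
  ∪ add   = {at(kitchen), have(k1), open(d_hall_bay)}

== RESULT ==
["at(kitchen)", "have(k1)", "open(d_hall_bay)"]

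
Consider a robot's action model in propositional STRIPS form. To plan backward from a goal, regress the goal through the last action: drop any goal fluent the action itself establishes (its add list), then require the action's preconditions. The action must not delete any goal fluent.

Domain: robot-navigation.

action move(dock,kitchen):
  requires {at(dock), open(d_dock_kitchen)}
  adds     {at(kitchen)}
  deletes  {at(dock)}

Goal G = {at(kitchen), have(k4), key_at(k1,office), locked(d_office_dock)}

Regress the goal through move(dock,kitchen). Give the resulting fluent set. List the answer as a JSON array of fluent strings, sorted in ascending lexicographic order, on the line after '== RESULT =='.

Regress:
  G ∩ del = {}  (empty — regression defined)
  G \ add = {at(kitchen), have(k4), key_at(k1,office), locked(d_office_dock)} \ {at(kitchen)} = {have(k4), key_at(k1,office), locked(d_office_dock)}
  ∪ pre   = {have(k4), key_at(k1,office), locked(d_office_dock)} ∪ {at(dock), open(d_dock_kitchen)}
          = {at(dock), have(k4), key_at(k1,office), locked(d_office_dock), open(d_dock_kitchen)}

== RESULT ==
["at(dock)", "have(k4)", "key_at(k1,office)", "locked(d_office_dock)", "open(d_dock_kitchen)"]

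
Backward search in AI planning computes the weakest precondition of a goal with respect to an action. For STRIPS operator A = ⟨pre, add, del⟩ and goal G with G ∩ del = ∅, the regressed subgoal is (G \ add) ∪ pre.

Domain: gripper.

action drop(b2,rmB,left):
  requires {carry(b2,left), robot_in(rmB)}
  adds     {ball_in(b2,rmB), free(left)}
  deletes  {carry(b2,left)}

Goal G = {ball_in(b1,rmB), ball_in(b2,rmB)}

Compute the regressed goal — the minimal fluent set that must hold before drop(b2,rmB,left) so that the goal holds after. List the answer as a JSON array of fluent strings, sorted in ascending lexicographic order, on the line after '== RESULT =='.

Regress:
  G ∩ del = {}  (empty — regression defined)
  G \ add = {ball_in(b1,rmB), ball_in(b2,rmB)} \ {ball_in(b2,rmB), free(left)} = {ball_in(b1,rmB)}
  ∪ pre   = {ball_in(b1,rmB)} ∪ {carry(b2,left), robot_in(rmB)}
          = {ball_in(b1,rmB), carry(b2,left), robot_in(rmB)}

== RESULT ==
["ball_in(b1,rmB)", "carry(b2,left)", "robot_in(rmB)"]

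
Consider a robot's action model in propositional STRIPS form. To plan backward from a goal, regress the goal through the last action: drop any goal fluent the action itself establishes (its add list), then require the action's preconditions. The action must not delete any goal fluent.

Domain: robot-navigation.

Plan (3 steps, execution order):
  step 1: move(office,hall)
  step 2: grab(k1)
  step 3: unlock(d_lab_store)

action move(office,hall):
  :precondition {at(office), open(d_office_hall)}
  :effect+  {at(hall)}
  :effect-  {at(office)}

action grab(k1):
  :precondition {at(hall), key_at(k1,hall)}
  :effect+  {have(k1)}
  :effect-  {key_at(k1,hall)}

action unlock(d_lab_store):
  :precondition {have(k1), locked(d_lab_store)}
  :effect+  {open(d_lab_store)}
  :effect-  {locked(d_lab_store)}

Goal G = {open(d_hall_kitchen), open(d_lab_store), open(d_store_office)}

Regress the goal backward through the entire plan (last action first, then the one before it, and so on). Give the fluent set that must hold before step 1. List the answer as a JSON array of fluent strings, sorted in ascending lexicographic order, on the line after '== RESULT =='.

Regress step by step:
  through step 3 (unlock(d_lab_store)): drop {open(d_lab_store)}, keep {open(d_hall_kitchen), open(d_store_office)}, require {have(k1), locked(d_lab_store)}
    → {have(k1), locked(d_lab_store), open(d_hall_kitchen), open(d_store_office)}
  through step 2 (grab(k1)): drop {have(k1)}, keep {locked(d_lab_store), open(d_hall_kitchen), open(d_store_office)}, require {at(hall), key_at(k1,hall)}
    → {at(hall), key_at(k1,hall), locked(d_lab_store), open(d_hall_kitchen), open(d_store_office)}
  through step 1 (move(office,hall)): drop {at(hall)}, keep {key_at(k1,hall), locked(d_lab_store), open(d_hall_kitchen), open(d_store_office)}, require {at(office), open(d_office_hall)}
    → {at(office), key_at(k1,hall), locked(d_lab_store), open(d_hall_kitchen), open(d_office_hall), open(d_store_office)}

== RESULT ==
["at(office)", "key_at(k1,hall)", "locked(d_lab_store)", "open(d_hall_kitchen)", "open(d_office_hall)", "open(d_store_office)"]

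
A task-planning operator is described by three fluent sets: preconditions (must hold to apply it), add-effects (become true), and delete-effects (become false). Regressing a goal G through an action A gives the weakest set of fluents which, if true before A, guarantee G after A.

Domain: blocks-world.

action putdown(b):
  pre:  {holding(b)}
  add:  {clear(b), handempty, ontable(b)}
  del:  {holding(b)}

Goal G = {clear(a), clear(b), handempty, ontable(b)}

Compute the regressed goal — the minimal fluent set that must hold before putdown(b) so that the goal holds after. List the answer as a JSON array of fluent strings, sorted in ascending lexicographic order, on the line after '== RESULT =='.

Compute (G \ add) ∪ pre:
  G ∩ del = {}  (empty — regression defined)
  G \ add = {clear(a), clear(b), handempty, ontable(b)} \ {clear(b), handempty, ontable(b)} = {clear(a)}
  ∪ pre   = {clear(a)} ∪ {holding(b)}
          = {clear(a), holding(b)}

== RESULT ==
["clear(a)", "holding(b)"]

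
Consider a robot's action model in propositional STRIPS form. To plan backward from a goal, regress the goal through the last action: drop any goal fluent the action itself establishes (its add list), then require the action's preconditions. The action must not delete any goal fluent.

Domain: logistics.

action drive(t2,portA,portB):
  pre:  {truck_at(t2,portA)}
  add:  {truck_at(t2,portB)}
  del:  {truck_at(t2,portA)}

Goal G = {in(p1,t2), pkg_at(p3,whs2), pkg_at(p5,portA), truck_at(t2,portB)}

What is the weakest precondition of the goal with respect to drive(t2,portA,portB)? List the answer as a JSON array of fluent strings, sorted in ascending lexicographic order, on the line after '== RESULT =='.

Compute (G \ add) ∪ pre:
  G ∩ del = {}  (empty — regression defined)
  G \ add = {in(p1,t2), pkg_at(p3,whs2), pkg_at(p5,portA), truck_at(t2,portB)} \ {truck_at(t2,portB)} = {in(p1,t2), pkg_at(p3,whs2), pkg_at(p5,portA)}
  ∪ pre   = {in(p1,t2), pkg_at(p3,whs2), pkg_at(p5,portA)} ∪ {truck_at(t2,portA)}
          = {in(p1,t2), pkg_at(p3,whs2), pkg_at(p5,portA), truck_at(t2,portA)}

== RESULT ==
["in(p1,t2)", "pkg_at(p3,whs2)", "pkg_at(p5,portA)", "truck_at(t2,portA)"]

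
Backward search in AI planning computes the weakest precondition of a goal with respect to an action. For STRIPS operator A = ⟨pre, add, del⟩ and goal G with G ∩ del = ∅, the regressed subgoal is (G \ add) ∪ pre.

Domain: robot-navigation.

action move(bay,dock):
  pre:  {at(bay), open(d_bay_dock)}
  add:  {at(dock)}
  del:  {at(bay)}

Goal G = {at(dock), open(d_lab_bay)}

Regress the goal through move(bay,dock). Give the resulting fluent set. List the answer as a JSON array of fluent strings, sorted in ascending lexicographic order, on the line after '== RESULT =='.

Regress:
  G ∩ del = {}  (empty — regression defined)
  G \ add = {at(dock), open(d_lab_bay)} \ {at(dock)} = {open(d_lab_bay)}
  ∪ pre   = {open(d_lab_bay)} ∪ {at(bay), open(d_bay_dock)}
          = {at(bay), open(d_bay_dock), open(d_lab_bay)}

== RESULT ==
["at(bay)", "open(d_bay_dock)", "open(d_lab_bay)"]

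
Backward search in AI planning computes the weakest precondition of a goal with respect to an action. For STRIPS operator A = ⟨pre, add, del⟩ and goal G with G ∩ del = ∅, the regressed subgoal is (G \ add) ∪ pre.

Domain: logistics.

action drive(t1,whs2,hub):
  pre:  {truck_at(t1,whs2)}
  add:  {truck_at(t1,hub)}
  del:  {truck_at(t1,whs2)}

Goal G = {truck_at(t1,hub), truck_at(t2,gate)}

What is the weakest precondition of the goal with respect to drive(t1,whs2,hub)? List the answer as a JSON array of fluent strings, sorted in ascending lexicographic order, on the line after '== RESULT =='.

Regress:
  G ∩ del = {}  (empty — regression defined)
  G \ add = {truck_at(t1,hub), truck_at(t2,gate)} \ {truck_at(t1,hub)} = {truck_at(t2,gate)}
  ∪ pre   = {truck_at(t2,gate)} ∪ {truck_at(t1,whs2)}
          = {truck_at(t1,whs2), truck_at(t2,gate)}

== RESULT ==
["truck_at(t1,whs2)", "truck_at(t2,gate)"]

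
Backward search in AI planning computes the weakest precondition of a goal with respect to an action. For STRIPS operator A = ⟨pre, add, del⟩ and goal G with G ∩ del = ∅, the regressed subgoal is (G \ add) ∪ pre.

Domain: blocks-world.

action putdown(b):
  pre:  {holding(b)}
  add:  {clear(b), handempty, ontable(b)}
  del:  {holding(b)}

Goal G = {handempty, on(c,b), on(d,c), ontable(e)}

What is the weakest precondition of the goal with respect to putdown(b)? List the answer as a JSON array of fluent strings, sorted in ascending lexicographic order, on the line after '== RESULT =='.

Compute (G \ add) ∪ pre:
  G ∩ del = {}  (empty — regression defined)
  G \ add = {handempty, on(c,b), on(d,c), ontable(e)} \ {clear(b), handempty, ontable(b)} = {on(c,b), on(d,c), ontable(e)}
  ∪ pre   = {on(c,b), on(d,c), ontable(e)} ∪ {holding(b)}
          = {holding(b), on(c,b), on(d,c), ontable(e)}

== RESULT ==
["holding(b)", "on(c,b)", "on(d,c)", "ontable(e)"]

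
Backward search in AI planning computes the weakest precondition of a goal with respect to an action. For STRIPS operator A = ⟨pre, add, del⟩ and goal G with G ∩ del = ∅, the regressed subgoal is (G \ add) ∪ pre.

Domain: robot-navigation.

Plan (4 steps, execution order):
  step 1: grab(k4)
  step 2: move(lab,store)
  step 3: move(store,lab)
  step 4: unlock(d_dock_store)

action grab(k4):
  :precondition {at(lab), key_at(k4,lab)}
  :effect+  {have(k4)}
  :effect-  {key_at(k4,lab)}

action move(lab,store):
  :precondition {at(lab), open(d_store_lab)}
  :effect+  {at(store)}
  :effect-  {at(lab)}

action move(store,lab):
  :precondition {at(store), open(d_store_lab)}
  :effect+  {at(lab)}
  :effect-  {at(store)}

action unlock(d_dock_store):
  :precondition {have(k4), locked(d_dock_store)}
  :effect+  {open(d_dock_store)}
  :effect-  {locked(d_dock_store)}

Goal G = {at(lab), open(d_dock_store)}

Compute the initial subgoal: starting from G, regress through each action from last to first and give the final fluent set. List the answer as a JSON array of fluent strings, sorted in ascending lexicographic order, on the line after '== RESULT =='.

Work backward from the goal:
  through step 4 (unlock(d_dock_store)): drop {open(d_dock_store)}, keep {at(lab)}, require {have(k4), locked(d_dock_store)}
    → {at(lab), have(k4), locked(d_dock_store)}
  through step 3 (move(store,lab)): drop {at(lab)}, keep {have(k4), locked(d_dock_store)}, require {at(store), open(d_store_lab)}
    → {at(store), have(k4), locked(d_dock_store), open(d_store_lab)}
  through step 2 (move(lab,store)): drop {at(store)}, keep {have(k4), locked(d_dock_store), open(d_store_lab)}, require {at(lab), open(d_store_lab)}
    → {at(lab), have(k4), locked(d_dock_store), open(d_store_lab)}
  through step 1 (grab(k4)): drop {have(k4)}, keep {at(lab), locked(d_dock_store), open(d_store_lab)}, require {at(lab), key_at(k4,lab)}
    → {at(lab), key_at(k4,lab), locked(d_dock_store), open(d_store_lab)}

== RESULT ==
["at(lab)", "key_at(k4,lab)", "locked(d_dock_store)", "open(d_store_lab)"]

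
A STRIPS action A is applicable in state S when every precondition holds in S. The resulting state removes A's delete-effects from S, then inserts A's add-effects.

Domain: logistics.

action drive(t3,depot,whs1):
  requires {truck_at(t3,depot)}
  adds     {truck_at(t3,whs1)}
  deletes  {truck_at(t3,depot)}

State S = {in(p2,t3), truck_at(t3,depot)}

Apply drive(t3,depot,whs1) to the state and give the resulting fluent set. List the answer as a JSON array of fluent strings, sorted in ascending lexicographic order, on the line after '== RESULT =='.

Progress:
  pre ⊆ S: {truck_at(t3,depot)} ⊆ S  — applicable
  S \ del = {in(p2,t3)}
  ∪ add   = {in(p2,t3), truck_at(t3,whs1)}

== RESULT ==
["in(p2,t3)", "truck_at(t3,whs1)"]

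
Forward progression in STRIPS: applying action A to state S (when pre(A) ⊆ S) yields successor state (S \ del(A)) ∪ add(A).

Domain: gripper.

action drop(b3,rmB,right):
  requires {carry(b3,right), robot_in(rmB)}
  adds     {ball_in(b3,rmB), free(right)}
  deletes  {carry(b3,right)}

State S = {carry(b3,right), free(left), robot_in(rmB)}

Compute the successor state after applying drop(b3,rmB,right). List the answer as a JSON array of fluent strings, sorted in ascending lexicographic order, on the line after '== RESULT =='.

Progress:
  pre ⊆ S: {carry(b3,right), robot_in(rmB)} ⊆ S  — applicable
  S \ del = {free(left), robot_in(rmB)}
  ∪ add   = {ball_in(b3,rmB), free(left), free(right), robot_in(rmB)}

== RESULT ==
["ball_in(b3,rmB)", "free(left)", "free(right)", "robot_in(rmB)"]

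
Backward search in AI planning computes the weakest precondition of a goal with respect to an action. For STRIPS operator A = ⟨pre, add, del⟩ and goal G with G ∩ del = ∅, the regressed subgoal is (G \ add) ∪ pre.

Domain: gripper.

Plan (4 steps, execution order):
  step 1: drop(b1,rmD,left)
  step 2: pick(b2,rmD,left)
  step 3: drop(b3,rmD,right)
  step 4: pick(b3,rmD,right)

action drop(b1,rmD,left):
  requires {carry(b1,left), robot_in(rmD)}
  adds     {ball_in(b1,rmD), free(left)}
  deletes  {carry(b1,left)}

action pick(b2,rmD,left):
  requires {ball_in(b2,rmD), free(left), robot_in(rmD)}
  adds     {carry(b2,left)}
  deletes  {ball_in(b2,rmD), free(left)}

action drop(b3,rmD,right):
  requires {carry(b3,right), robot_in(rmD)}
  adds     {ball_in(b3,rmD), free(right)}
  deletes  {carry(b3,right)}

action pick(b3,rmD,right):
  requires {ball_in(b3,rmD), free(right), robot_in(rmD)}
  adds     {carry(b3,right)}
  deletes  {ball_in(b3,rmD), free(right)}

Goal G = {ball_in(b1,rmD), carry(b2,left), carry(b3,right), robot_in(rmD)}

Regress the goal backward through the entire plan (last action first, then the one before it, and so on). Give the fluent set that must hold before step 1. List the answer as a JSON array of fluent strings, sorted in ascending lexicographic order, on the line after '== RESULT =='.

Regress step by step:
  through step 4 (pick(b3,rmD,right)): drop {carry(b3,right)}, keep {ball_in(b1,rmD), carry(b2,left), robot_in(rmD)}, require {ball_in(b3,rmD), free(right), robot_in(rmD)}
    → {ball_in(b1,rmD), ball_in(b3,rmD), carry(b2,left), free(right), robot_in(rmD)}
  through step 3 (drop(b3,rmD,right)): drop {ball_in(b3,rmD), free(right)}, keep {ball_in(b1,rmD), carry(b2,left), robot_in(rmD)}, require {carry(b3,right), robot_in(rmD)}
    → {ball_in(b1,rmD), carry(b2,left), carry(b3,right), robot_in(rmD)}
  through step 2 (pick(b2,rmD,left)): drop {carry(b2,left)}, keep {ball_in(b1,rmD), carry(b3,right), robot_in(rmD)}, require {ball_in(b2,rmD), free(left), robot_in(rmD)}
    → {ball_in(b1,rmD), ball_in(b2,rmD), carry(b3,right), free(left), robot_in(rmD)}
  through step 1 (drop(b1,rmD,left)): drop {ball_in(b1,rmD), free(left)}, keep {ball_in(b2,rmD), carry(b3,right), robot_in(rmD)}, require {carry(b1,left), robot_in(rmD)}
    → {ball_in(b2,rmD), carry(b1,left), carry(b3,right), robot_in(rmD)}

== RESULT ==
["ball_in(b2,rmD)", "carry(b1,left)", "carry(b3,right)", "robot_in(rmD)"]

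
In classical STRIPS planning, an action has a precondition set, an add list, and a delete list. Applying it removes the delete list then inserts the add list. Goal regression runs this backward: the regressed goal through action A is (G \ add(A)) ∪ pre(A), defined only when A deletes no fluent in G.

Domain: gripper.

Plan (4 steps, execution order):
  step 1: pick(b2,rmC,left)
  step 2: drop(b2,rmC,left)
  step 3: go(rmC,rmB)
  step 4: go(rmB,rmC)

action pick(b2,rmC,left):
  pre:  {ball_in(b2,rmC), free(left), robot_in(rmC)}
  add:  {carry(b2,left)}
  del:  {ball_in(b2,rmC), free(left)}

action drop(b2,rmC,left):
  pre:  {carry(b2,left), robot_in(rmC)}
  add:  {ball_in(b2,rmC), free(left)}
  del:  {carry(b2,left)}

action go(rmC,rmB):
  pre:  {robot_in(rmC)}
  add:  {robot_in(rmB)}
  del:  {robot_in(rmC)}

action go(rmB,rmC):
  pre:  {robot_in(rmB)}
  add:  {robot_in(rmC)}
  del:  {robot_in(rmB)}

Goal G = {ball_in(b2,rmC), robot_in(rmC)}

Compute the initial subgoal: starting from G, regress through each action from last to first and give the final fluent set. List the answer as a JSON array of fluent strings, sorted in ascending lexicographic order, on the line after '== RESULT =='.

Regress step by step:
  through step 4 (go(rmB,rmC)): drop {robot_in(rmC)}, keep {ball_in(b2,rmC)}, require {robot_in(rmB)}
    → {ball_in(b2,rmC), robot_in(rmB)}
  through step 3 (go(rmC,rmB)): drop {robot_in(rmB)}, keep {ball_in(b2,rmC)}, require {robot_in(rmC)}
    → {ball_in(b2,rmC), robot_in(rmC)}
  through step 2 (drop(b2,rmC,left)): drop {ball_in(b2,rmC)}, keep {robot_in(rmC)}, require {carry(b2,left), robot_in(rmC)}
    → {carry(b2,left), robot_in(rmC)}
  through step 1 (pick(b2,rmC,left)): drop {carry(b2,left)}, keep {robot_in(rmC)}, require {ball_in(b2,rmC), free(left), robot_in(rmC)}
    → {ball_in(b2,rmC), free(left), robot_in(rmC)}

== RESULT ==
["ball_in(b2,rmC)", "free(left)", "robot_in(rmC)"]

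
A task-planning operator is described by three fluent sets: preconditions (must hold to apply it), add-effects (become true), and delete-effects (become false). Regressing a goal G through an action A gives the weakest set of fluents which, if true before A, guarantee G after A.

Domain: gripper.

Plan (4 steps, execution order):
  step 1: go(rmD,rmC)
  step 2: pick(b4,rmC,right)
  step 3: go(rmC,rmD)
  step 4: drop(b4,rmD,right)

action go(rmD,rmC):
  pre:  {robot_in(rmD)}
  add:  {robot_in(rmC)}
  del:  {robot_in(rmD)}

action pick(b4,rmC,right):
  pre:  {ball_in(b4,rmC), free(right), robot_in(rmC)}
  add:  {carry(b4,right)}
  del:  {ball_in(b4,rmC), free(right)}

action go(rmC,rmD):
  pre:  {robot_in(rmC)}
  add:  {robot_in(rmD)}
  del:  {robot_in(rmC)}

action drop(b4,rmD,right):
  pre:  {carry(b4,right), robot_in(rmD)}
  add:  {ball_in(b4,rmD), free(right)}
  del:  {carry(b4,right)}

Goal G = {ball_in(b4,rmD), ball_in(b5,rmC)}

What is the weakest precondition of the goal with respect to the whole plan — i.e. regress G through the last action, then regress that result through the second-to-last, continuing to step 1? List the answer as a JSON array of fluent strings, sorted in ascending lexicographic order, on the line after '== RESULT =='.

Regress step by step:
  through step 4 (drop(b4,rmD,right)): drop {ball_in(b4,rmD)}, keep {ball_in(b5,rmC)}, require {carry(b4,right), robot_in(rmD)}
    → {ball_in(b5,rmC), carry(b4,right), robot_in(rmD)}
  through step 3 (go(rmC,rmD)): drop {robot_in(rmD)}, keep {ball_in(b5,rmC), carry(b4,right)}, require {robot_in(rmC)}
    → {ball_in(b5,rmC), carry(b4,right), robot_in(rmC)}
  through step 2 (pick(b4,rmC,right)): drop {carry(b4,right)}, keep {ball_in(b5,rmC), robot_in(rmC)}, require {ball_in(b4,rmC), free(right), robot_in(rmC)}
    → {ball_in(b4,rmC), ball_in(b5,rmC), free(right), robot_in(rmC)}
  through step 1 (go(rmD,rmC)): drop {robot_in(rmC)}, keep {ball_in(b4,rmC), ball_in(b5,rmC), free(right)}, require {robot_in(rmD)}
    → {ball_in(b4,rmC), ball_in(b5,rmC), free(right), robot_in(rmD)}

== RESULT ==
["ball_in(b4,rmC)", "ball_in(b5,rmC)", "free(right)", "robot_in(rmD)"]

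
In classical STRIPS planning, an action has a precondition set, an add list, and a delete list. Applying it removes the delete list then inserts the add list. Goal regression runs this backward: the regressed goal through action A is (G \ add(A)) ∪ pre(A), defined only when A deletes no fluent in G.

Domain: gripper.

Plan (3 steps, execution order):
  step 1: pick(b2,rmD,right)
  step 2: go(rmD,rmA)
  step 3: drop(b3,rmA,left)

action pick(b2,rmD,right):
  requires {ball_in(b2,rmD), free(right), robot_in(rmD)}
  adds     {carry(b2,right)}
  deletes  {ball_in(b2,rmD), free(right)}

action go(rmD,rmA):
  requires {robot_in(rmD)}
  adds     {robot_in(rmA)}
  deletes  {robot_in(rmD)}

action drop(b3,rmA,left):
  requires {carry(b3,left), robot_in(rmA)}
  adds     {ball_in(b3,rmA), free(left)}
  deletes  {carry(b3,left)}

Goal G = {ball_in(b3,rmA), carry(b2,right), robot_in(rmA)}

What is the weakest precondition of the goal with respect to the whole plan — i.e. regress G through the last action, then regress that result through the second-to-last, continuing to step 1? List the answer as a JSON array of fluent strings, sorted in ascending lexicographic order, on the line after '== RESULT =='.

Work backward from the goal:
  through step 3 (drop(b3,rmA,left)): drop {ball_in(b3,rmA)}, keep {carry(b2,right), robot_in(rmA)}, require {carry(b3,left), robot_in(rmA)}
    → {carry(b2,right), carry(b3,left), robot_in(rmA)}
  through step 2 (go(rmD,rmA)): drop {robot_in(rmA)}, keep {carry(b2,right), carry(b3,left)}, require {robot_in(rmD)}
    → {carry(b2,right), carry(b3,left), robot_in(rmD)}
  through step 1 (pick(b2,rmD,right)): drop {carry(b2,right)}, keep {carry(b3,left), robot_in(rmD)}, require {ball_in(b2,rmD), free(right), robot_in(rmD)}
    → {ball_in(b2,rmD), carry(b3,left), free(right), robot_in(rmD)}

== RESULT ==
["ball_in(b2,rmD)", "carry(b3,left)", "free(right)", "robot_in(rmD)"]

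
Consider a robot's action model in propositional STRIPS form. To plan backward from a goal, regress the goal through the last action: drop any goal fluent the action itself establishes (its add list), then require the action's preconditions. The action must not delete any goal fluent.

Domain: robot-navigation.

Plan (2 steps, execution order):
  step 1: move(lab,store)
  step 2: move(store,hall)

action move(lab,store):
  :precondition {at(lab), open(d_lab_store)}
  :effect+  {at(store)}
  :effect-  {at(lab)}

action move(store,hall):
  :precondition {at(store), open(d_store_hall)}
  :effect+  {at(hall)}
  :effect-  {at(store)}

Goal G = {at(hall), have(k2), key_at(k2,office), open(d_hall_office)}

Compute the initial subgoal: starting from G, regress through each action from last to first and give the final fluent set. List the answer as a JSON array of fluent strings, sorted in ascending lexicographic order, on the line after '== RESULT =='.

Work backward from the goal:
  through step 2 (move(store,hall)): drop {at(hall)}, keep {have(k2), key_at(k2,office), open(d_hall_office)}, require {at(store), open(d_store_hall)}
    → {at(store), have(k2), key_at(k2,office), open(d_hall_office), open(d_store_hall)}
  through step 1 (move(lab,store)): drop {at(store)}, keep {have(k2), key_at(k2,office), open(d_hall_office), open(d_store_hall)}, require {at(lab), open(d_lab_store)}
    → {at(lab), have(k2), key_at(k2,office), open(d_hall_office), open(d_lab_store), open(d_store_hall)}

== RESULT ==
["at(lab)", "have(k2)", "key_at(k2,office)", "open(d_hall_office)", "open(d_lab_store)", "open(d_store_hall)"]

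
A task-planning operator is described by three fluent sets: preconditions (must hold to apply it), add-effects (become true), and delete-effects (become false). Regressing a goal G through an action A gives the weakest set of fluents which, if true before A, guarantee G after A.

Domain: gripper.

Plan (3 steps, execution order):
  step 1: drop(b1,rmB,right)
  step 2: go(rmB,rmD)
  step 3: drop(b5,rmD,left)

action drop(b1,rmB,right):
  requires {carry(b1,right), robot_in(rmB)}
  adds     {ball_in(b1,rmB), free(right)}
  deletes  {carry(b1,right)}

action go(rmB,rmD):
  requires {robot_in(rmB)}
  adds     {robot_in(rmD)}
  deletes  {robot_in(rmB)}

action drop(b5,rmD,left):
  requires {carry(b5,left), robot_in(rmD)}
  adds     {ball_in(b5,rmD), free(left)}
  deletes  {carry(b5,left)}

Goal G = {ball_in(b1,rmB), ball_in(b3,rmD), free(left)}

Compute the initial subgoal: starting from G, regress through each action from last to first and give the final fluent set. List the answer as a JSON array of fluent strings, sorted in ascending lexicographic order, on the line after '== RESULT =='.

Work backward from the goal:
  through step 3 (drop(b5,rmD,left)): drop {free(left)}, keep {ball_in(b1,rmB), ball_in(b3,rmD)}, require {carry(b5,left), robot_in(rmD)}
    → {ball_in(b1,rmB), ball_in(b3,rmD), carry(b5,left), robot_in(rmD)}
  through step 2 (go(rmB,rmD)): drop {robot_in(rmD)}, keep {ball_in(b1,rmB), ball_in(b3,rmD), carry(b5,left)}, require {robot_in(rmB)}
    → {ball_in(b1,rmB), ball_in(b3,rmD), carry(b5,left), robot_in(rmB)}
  through step 1 (drop(b1,rmB,right)): drop {ball_in(b1,rmB)}, keep {ball_in(b3,rmD), carry(b5,left), robot_in(rmB)}, require {carry(b1,right), robot_in(rmB)}
    → {ball_in(b3,rmD), carry(b1,right), carry(b5,left), robot_in(rmB)}

== RESULT ==
["ball_in(b3,rmD)", "carry(b1,right)", "carry(b5,left)", "robot_in(rmB)"]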